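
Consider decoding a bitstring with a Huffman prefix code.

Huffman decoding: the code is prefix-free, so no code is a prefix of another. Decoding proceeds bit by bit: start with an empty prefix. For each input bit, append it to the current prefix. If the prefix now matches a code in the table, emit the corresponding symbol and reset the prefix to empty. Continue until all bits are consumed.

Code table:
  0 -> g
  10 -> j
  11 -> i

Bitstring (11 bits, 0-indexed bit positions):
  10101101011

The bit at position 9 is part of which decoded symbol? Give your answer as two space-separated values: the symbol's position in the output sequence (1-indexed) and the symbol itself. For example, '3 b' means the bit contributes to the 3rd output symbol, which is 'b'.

Answer: 6 i

Derivation:
Bit 0: prefix='1' (no match yet)
Bit 1: prefix='10' -> emit 'j', reset
Bit 2: prefix='1' (no match yet)
Bit 3: prefix='10' -> emit 'j', reset
Bit 4: prefix='1' (no match yet)
Bit 5: prefix='11' -> emit 'i', reset
Bit 6: prefix='0' -> emit 'g', reset
Bit 7: prefix='1' (no match yet)
Bit 8: prefix='10' -> emit 'j', reset
Bit 9: prefix='1' (no match yet)
Bit 10: prefix='11' -> emit 'i', reset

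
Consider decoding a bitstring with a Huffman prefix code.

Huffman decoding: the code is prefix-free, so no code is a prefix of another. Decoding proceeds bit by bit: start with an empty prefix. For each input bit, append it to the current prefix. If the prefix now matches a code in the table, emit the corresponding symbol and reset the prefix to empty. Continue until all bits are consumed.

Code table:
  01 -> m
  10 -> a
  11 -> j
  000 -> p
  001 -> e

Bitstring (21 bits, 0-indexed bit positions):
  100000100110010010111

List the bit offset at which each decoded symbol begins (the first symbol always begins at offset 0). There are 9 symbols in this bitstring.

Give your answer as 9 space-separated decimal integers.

Bit 0: prefix='1' (no match yet)
Bit 1: prefix='10' -> emit 'a', reset
Bit 2: prefix='0' (no match yet)
Bit 3: prefix='00' (no match yet)
Bit 4: prefix='000' -> emit 'p', reset
Bit 5: prefix='0' (no match yet)
Bit 6: prefix='01' -> emit 'm', reset
Bit 7: prefix='0' (no match yet)
Bit 8: prefix='00' (no match yet)
Bit 9: prefix='001' -> emit 'e', reset
Bit 10: prefix='1' (no match yet)
Bit 11: prefix='10' -> emit 'a', reset
Bit 12: prefix='0' (no match yet)
Bit 13: prefix='01' -> emit 'm', reset
Bit 14: prefix='0' (no match yet)
Bit 15: prefix='00' (no match yet)
Bit 16: prefix='001' -> emit 'e', reset
Bit 17: prefix='0' (no match yet)
Bit 18: prefix='01' -> emit 'm', reset
Bit 19: prefix='1' (no match yet)
Bit 20: prefix='11' -> emit 'j', reset

Answer: 0 2 5 7 10 12 14 17 19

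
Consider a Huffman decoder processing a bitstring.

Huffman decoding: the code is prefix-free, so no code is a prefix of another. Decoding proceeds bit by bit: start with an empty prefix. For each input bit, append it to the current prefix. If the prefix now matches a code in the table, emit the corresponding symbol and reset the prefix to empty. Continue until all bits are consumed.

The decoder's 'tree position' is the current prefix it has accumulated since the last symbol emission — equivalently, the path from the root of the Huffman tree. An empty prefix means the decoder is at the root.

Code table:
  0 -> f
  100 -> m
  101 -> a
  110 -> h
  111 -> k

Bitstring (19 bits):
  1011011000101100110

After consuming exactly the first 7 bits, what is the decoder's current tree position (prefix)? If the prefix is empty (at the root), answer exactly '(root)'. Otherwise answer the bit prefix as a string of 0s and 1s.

Bit 0: prefix='1' (no match yet)
Bit 1: prefix='10' (no match yet)
Bit 2: prefix='101' -> emit 'a', reset
Bit 3: prefix='1' (no match yet)
Bit 4: prefix='10' (no match yet)
Bit 5: prefix='101' -> emit 'a', reset
Bit 6: prefix='1' (no match yet)

Answer: 1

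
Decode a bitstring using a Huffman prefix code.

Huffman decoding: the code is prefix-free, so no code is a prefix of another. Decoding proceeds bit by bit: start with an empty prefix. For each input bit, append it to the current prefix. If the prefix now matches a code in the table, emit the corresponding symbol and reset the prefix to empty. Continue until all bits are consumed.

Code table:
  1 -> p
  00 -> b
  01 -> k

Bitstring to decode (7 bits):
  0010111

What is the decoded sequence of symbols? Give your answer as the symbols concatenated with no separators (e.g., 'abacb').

Answer: bpkpp

Derivation:
Bit 0: prefix='0' (no match yet)
Bit 1: prefix='00' -> emit 'b', reset
Bit 2: prefix='1' -> emit 'p', reset
Bit 3: prefix='0' (no match yet)
Bit 4: prefix='01' -> emit 'k', reset
Bit 5: prefix='1' -> emit 'p', reset
Bit 6: prefix='1' -> emit 'p', reset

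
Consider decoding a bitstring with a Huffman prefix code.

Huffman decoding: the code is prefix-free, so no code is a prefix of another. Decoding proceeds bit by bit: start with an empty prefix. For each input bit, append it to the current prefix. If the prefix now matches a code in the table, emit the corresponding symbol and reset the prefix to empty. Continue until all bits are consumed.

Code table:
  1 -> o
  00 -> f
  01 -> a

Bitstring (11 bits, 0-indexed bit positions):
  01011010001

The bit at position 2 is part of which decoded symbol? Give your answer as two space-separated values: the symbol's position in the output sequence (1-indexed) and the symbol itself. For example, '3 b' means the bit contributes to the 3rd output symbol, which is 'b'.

Answer: 2 a

Derivation:
Bit 0: prefix='0' (no match yet)
Bit 1: prefix='01' -> emit 'a', reset
Bit 2: prefix='0' (no match yet)
Bit 3: prefix='01' -> emit 'a', reset
Bit 4: prefix='1' -> emit 'o', reset
Bit 5: prefix='0' (no match yet)
Bit 6: prefix='01' -> emit 'a', reset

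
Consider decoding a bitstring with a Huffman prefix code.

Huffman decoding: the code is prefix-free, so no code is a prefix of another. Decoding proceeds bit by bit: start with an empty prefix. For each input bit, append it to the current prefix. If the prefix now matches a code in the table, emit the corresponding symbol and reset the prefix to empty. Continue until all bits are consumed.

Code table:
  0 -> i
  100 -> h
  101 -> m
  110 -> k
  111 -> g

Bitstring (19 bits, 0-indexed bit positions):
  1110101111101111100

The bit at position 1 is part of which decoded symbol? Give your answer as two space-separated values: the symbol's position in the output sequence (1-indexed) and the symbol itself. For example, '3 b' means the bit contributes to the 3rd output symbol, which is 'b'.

Answer: 1 g

Derivation:
Bit 0: prefix='1' (no match yet)
Bit 1: prefix='11' (no match yet)
Bit 2: prefix='111' -> emit 'g', reset
Bit 3: prefix='0' -> emit 'i', reset
Bit 4: prefix='1' (no match yet)
Bit 5: prefix='10' (no match yet)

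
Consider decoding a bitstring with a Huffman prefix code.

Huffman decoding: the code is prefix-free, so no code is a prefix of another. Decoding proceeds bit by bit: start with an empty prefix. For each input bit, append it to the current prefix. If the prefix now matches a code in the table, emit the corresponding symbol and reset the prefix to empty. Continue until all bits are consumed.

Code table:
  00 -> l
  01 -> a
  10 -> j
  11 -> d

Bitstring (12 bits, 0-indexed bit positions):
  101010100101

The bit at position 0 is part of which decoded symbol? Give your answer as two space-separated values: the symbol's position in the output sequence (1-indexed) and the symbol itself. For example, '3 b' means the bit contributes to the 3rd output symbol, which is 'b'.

Bit 0: prefix='1' (no match yet)
Bit 1: prefix='10' -> emit 'j', reset
Bit 2: prefix='1' (no match yet)
Bit 3: prefix='10' -> emit 'j', reset
Bit 4: prefix='1' (no match yet)

Answer: 1 j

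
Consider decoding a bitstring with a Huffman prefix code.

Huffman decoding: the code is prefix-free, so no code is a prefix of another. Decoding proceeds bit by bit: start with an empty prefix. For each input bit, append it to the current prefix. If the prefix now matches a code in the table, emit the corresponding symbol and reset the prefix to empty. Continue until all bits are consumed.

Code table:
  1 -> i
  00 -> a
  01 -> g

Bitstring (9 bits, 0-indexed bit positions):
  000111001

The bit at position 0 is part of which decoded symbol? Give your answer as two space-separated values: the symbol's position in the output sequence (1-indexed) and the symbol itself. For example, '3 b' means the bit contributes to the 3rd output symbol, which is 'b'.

Answer: 1 a

Derivation:
Bit 0: prefix='0' (no match yet)
Bit 1: prefix='00' -> emit 'a', reset
Bit 2: prefix='0' (no match yet)
Bit 3: prefix='01' -> emit 'g', reset
Bit 4: prefix='1' -> emit 'i', reset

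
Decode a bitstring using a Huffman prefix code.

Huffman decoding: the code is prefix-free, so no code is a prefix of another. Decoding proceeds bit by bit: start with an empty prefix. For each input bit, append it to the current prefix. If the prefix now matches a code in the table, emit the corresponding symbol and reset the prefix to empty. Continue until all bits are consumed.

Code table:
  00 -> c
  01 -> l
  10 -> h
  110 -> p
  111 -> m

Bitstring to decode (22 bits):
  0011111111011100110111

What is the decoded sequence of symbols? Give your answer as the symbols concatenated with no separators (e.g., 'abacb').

Bit 0: prefix='0' (no match yet)
Bit 1: prefix='00' -> emit 'c', reset
Bit 2: prefix='1' (no match yet)
Bit 3: prefix='11' (no match yet)
Bit 4: prefix='111' -> emit 'm', reset
Bit 5: prefix='1' (no match yet)
Bit 6: prefix='11' (no match yet)
Bit 7: prefix='111' -> emit 'm', reset
Bit 8: prefix='1' (no match yet)
Bit 9: prefix='11' (no match yet)
Bit 10: prefix='110' -> emit 'p', reset
Bit 11: prefix='1' (no match yet)
Bit 12: prefix='11' (no match yet)
Bit 13: prefix='111' -> emit 'm', reset
Bit 14: prefix='0' (no match yet)
Bit 15: prefix='00' -> emit 'c', reset
Bit 16: prefix='1' (no match yet)
Bit 17: prefix='11' (no match yet)
Bit 18: prefix='110' -> emit 'p', reset
Bit 19: prefix='1' (no match yet)
Bit 20: prefix='11' (no match yet)
Bit 21: prefix='111' -> emit 'm', reset

Answer: cmmpmcpm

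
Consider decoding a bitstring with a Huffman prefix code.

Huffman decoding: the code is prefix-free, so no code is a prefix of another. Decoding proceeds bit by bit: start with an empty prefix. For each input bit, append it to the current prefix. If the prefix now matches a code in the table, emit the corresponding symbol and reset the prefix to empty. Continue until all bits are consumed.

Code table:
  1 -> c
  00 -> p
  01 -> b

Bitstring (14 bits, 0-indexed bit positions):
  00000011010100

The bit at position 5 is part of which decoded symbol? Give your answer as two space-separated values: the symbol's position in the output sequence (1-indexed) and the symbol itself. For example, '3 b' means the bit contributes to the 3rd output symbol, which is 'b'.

Bit 0: prefix='0' (no match yet)
Bit 1: prefix='00' -> emit 'p', reset
Bit 2: prefix='0' (no match yet)
Bit 3: prefix='00' -> emit 'p', reset
Bit 4: prefix='0' (no match yet)
Bit 5: prefix='00' -> emit 'p', reset
Bit 6: prefix='1' -> emit 'c', reset
Bit 7: prefix='1' -> emit 'c', reset
Bit 8: prefix='0' (no match yet)
Bit 9: prefix='01' -> emit 'b', reset

Answer: 3 p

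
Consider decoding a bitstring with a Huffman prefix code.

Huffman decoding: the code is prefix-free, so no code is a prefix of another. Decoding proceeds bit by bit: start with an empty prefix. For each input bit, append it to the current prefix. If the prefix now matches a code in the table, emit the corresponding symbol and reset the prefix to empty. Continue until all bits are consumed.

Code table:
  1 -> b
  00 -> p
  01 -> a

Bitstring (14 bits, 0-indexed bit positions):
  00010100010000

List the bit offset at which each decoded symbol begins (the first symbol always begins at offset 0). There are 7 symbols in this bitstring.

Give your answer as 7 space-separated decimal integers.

Bit 0: prefix='0' (no match yet)
Bit 1: prefix='00' -> emit 'p', reset
Bit 2: prefix='0' (no match yet)
Bit 3: prefix='01' -> emit 'a', reset
Bit 4: prefix='0' (no match yet)
Bit 5: prefix='01' -> emit 'a', reset
Bit 6: prefix='0' (no match yet)
Bit 7: prefix='00' -> emit 'p', reset
Bit 8: prefix='0' (no match yet)
Bit 9: prefix='01' -> emit 'a', reset
Bit 10: prefix='0' (no match yet)
Bit 11: prefix='00' -> emit 'p', reset
Bit 12: prefix='0' (no match yet)
Bit 13: prefix='00' -> emit 'p', reset

Answer: 0 2 4 6 8 10 12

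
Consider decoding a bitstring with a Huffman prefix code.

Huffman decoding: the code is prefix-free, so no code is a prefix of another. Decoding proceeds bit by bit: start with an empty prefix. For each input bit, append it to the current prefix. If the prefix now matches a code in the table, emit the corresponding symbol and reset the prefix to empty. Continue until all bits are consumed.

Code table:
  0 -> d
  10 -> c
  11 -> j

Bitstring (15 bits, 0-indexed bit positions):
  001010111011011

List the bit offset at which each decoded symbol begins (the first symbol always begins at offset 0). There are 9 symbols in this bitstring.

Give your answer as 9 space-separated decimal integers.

Answer: 0 1 2 4 6 8 10 12 13

Derivation:
Bit 0: prefix='0' -> emit 'd', reset
Bit 1: prefix='0' -> emit 'd', reset
Bit 2: prefix='1' (no match yet)
Bit 3: prefix='10' -> emit 'c', reset
Bit 4: prefix='1' (no match yet)
Bit 5: prefix='10' -> emit 'c', reset
Bit 6: prefix='1' (no match yet)
Bit 7: prefix='11' -> emit 'j', reset
Bit 8: prefix='1' (no match yet)
Bit 9: prefix='10' -> emit 'c', reset
Bit 10: prefix='1' (no match yet)
Bit 11: prefix='11' -> emit 'j', reset
Bit 12: prefix='0' -> emit 'd', reset
Bit 13: prefix='1' (no match yet)
Bit 14: prefix='11' -> emit 'j', reset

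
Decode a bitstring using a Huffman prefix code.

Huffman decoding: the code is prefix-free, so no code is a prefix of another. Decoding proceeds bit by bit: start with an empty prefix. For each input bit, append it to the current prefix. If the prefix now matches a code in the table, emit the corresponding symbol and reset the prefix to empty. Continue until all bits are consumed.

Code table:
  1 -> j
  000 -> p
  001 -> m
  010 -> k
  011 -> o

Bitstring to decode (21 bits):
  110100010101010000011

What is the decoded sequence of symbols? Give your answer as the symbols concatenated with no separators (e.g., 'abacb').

Bit 0: prefix='1' -> emit 'j', reset
Bit 1: prefix='1' -> emit 'j', reset
Bit 2: prefix='0' (no match yet)
Bit 3: prefix='01' (no match yet)
Bit 4: prefix='010' -> emit 'k', reset
Bit 5: prefix='0' (no match yet)
Bit 6: prefix='00' (no match yet)
Bit 7: prefix='001' -> emit 'm', reset
Bit 8: prefix='0' (no match yet)
Bit 9: prefix='01' (no match yet)
Bit 10: prefix='010' -> emit 'k', reset
Bit 11: prefix='1' -> emit 'j', reset
Bit 12: prefix='0' (no match yet)
Bit 13: prefix='01' (no match yet)
Bit 14: prefix='010' -> emit 'k', reset
Bit 15: prefix='0' (no match yet)
Bit 16: prefix='00' (no match yet)
Bit 17: prefix='000' -> emit 'p', reset
Bit 18: prefix='0' (no match yet)
Bit 19: prefix='01' (no match yet)
Bit 20: prefix='011' -> emit 'o', reset

Answer: jjkmkjkpo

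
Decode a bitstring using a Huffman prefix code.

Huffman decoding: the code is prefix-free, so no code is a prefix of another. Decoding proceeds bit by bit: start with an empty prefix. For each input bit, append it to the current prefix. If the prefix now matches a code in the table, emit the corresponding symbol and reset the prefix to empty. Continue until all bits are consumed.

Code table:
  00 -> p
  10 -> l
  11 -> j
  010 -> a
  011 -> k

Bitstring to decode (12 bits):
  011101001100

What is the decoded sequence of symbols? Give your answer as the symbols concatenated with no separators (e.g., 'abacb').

Answer: kllkp

Derivation:
Bit 0: prefix='0' (no match yet)
Bit 1: prefix='01' (no match yet)
Bit 2: prefix='011' -> emit 'k', reset
Bit 3: prefix='1' (no match yet)
Bit 4: prefix='10' -> emit 'l', reset
Bit 5: prefix='1' (no match yet)
Bit 6: prefix='10' -> emit 'l', reset
Bit 7: prefix='0' (no match yet)
Bit 8: prefix='01' (no match yet)
Bit 9: prefix='011' -> emit 'k', reset
Bit 10: prefix='0' (no match yet)
Bit 11: prefix='00' -> emit 'p', reset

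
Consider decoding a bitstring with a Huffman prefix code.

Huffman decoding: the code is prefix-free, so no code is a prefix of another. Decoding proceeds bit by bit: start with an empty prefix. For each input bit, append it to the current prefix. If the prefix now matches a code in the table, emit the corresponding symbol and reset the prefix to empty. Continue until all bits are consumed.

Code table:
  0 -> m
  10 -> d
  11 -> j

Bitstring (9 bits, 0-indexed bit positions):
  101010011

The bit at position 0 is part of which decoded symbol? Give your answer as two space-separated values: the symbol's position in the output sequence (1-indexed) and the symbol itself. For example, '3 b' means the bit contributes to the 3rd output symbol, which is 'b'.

Answer: 1 d

Derivation:
Bit 0: prefix='1' (no match yet)
Bit 1: prefix='10' -> emit 'd', reset
Bit 2: prefix='1' (no match yet)
Bit 3: prefix='10' -> emit 'd', reset
Bit 4: prefix='1' (no match yet)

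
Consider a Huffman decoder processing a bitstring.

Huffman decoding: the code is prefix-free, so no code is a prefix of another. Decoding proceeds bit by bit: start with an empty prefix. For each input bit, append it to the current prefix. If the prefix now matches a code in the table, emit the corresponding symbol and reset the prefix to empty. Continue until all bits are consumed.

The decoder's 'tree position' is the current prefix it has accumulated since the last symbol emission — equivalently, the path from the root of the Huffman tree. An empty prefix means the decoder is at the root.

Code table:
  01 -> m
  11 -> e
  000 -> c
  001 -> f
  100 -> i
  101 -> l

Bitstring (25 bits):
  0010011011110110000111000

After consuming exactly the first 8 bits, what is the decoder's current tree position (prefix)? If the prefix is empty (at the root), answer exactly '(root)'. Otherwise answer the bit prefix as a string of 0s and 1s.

Bit 0: prefix='0' (no match yet)
Bit 1: prefix='00' (no match yet)
Bit 2: prefix='001' -> emit 'f', reset
Bit 3: prefix='0' (no match yet)
Bit 4: prefix='00' (no match yet)
Bit 5: prefix='001' -> emit 'f', reset
Bit 6: prefix='1' (no match yet)
Bit 7: prefix='10' (no match yet)

Answer: 10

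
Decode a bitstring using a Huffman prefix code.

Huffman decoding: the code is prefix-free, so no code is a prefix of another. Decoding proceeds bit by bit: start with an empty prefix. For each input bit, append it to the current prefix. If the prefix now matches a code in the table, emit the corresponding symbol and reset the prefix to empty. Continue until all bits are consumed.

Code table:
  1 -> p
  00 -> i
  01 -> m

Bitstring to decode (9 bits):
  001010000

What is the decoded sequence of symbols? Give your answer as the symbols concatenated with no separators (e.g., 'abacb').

Answer: ipmii

Derivation:
Bit 0: prefix='0' (no match yet)
Bit 1: prefix='00' -> emit 'i', reset
Bit 2: prefix='1' -> emit 'p', reset
Bit 3: prefix='0' (no match yet)
Bit 4: prefix='01' -> emit 'm', reset
Bit 5: prefix='0' (no match yet)
Bit 6: prefix='00' -> emit 'i', reset
Bit 7: prefix='0' (no match yet)
Bit 8: prefix='00' -> emit 'i', reset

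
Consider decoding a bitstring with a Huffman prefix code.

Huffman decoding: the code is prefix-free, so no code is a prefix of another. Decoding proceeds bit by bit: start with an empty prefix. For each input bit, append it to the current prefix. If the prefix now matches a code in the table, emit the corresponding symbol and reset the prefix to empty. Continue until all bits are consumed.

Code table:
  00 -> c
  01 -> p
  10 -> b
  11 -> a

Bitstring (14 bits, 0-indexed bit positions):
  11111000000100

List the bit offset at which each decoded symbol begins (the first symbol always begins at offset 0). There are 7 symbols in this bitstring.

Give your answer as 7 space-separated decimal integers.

Bit 0: prefix='1' (no match yet)
Bit 1: prefix='11' -> emit 'a', reset
Bit 2: prefix='1' (no match yet)
Bit 3: prefix='11' -> emit 'a', reset
Bit 4: prefix='1' (no match yet)
Bit 5: prefix='10' -> emit 'b', reset
Bit 6: prefix='0' (no match yet)
Bit 7: prefix='00' -> emit 'c', reset
Bit 8: prefix='0' (no match yet)
Bit 9: prefix='00' -> emit 'c', reset
Bit 10: prefix='0' (no match yet)
Bit 11: prefix='01' -> emit 'p', reset
Bit 12: prefix='0' (no match yet)
Bit 13: prefix='00' -> emit 'c', reset

Answer: 0 2 4 6 8 10 12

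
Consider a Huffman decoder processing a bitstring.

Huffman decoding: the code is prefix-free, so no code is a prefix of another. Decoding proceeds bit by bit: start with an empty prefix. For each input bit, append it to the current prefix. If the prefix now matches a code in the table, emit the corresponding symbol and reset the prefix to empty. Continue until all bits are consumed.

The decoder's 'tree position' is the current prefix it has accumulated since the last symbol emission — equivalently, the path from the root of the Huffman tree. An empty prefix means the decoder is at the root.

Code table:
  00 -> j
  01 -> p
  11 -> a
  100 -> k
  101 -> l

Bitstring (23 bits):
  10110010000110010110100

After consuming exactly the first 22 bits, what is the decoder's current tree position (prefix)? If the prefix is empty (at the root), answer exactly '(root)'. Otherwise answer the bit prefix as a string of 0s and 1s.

Bit 0: prefix='1' (no match yet)
Bit 1: prefix='10' (no match yet)
Bit 2: prefix='101' -> emit 'l', reset
Bit 3: prefix='1' (no match yet)
Bit 4: prefix='10' (no match yet)
Bit 5: prefix='100' -> emit 'k', reset
Bit 6: prefix='1' (no match yet)
Bit 7: prefix='10' (no match yet)
Bit 8: prefix='100' -> emit 'k', reset
Bit 9: prefix='0' (no match yet)
Bit 10: prefix='00' -> emit 'j', reset
Bit 11: prefix='1' (no match yet)
Bit 12: prefix='11' -> emit 'a', reset
Bit 13: prefix='0' (no match yet)
Bit 14: prefix='00' -> emit 'j', reset
Bit 15: prefix='1' (no match yet)
Bit 16: prefix='10' (no match yet)
Bit 17: prefix='101' -> emit 'l', reset
Bit 18: prefix='1' (no match yet)
Bit 19: prefix='10' (no match yet)
Bit 20: prefix='101' -> emit 'l', reset
Bit 21: prefix='0' (no match yet)

Answer: 0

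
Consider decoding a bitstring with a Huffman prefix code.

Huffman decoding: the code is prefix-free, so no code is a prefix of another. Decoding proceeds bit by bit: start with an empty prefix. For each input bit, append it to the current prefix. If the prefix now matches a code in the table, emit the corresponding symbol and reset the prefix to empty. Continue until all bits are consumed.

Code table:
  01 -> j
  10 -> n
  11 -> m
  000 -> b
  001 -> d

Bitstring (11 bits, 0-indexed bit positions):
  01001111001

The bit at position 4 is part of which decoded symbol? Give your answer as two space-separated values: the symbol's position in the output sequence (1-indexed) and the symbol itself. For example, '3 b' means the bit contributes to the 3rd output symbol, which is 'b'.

Bit 0: prefix='0' (no match yet)
Bit 1: prefix='01' -> emit 'j', reset
Bit 2: prefix='0' (no match yet)
Bit 3: prefix='00' (no match yet)
Bit 4: prefix='001' -> emit 'd', reset
Bit 5: prefix='1' (no match yet)
Bit 6: prefix='11' -> emit 'm', reset
Bit 7: prefix='1' (no match yet)
Bit 8: prefix='10' -> emit 'n', reset

Answer: 2 d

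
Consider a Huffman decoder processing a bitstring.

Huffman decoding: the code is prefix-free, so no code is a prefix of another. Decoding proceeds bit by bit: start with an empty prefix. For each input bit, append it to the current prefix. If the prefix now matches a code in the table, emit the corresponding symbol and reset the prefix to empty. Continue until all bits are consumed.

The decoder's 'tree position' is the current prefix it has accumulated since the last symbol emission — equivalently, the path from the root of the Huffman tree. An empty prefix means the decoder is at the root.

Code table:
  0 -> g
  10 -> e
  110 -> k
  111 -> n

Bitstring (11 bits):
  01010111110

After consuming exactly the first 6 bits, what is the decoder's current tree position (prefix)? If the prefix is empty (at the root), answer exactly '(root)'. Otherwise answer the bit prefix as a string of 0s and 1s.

Answer: 1

Derivation:
Bit 0: prefix='0' -> emit 'g', reset
Bit 1: prefix='1' (no match yet)
Bit 2: prefix='10' -> emit 'e', reset
Bit 3: prefix='1' (no match yet)
Bit 4: prefix='10' -> emit 'e', reset
Bit 5: prefix='1' (no match yet)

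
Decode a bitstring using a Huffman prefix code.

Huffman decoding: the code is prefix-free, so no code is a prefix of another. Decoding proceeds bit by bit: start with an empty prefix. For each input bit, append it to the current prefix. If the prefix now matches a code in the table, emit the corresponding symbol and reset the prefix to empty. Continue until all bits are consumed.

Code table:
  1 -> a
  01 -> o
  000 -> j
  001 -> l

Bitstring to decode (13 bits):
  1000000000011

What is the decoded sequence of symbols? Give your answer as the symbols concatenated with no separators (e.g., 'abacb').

Bit 0: prefix='1' -> emit 'a', reset
Bit 1: prefix='0' (no match yet)
Bit 2: prefix='00' (no match yet)
Bit 3: prefix='000' -> emit 'j', reset
Bit 4: prefix='0' (no match yet)
Bit 5: prefix='00' (no match yet)
Bit 6: prefix='000' -> emit 'j', reset
Bit 7: prefix='0' (no match yet)
Bit 8: prefix='00' (no match yet)
Bit 9: prefix='000' -> emit 'j', reset
Bit 10: prefix='0' (no match yet)
Bit 11: prefix='01' -> emit 'o', reset
Bit 12: prefix='1' -> emit 'a', reset

Answer: ajjjoa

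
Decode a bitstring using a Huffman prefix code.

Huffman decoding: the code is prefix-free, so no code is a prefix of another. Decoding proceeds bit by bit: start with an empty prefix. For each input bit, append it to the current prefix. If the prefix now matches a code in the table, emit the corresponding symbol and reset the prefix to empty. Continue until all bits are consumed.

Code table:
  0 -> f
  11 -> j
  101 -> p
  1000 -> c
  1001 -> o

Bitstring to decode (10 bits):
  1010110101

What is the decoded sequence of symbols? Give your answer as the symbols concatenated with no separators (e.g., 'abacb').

Answer: pfjfp

Derivation:
Bit 0: prefix='1' (no match yet)
Bit 1: prefix='10' (no match yet)
Bit 2: prefix='101' -> emit 'p', reset
Bit 3: prefix='0' -> emit 'f', reset
Bit 4: prefix='1' (no match yet)
Bit 5: prefix='11' -> emit 'j', reset
Bit 6: prefix='0' -> emit 'f', reset
Bit 7: prefix='1' (no match yet)
Bit 8: prefix='10' (no match yet)
Bit 9: prefix='101' -> emit 'p', reset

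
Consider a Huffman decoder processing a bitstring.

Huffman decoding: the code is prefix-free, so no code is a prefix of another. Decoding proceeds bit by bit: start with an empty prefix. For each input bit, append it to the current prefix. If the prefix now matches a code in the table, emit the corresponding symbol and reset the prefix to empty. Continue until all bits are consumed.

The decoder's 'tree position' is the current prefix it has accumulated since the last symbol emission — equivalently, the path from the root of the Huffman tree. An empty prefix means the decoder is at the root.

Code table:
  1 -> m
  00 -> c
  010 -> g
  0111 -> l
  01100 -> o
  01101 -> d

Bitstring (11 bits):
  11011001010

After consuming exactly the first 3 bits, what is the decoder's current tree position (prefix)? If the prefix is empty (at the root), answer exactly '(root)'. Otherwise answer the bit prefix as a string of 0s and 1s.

Answer: 0

Derivation:
Bit 0: prefix='1' -> emit 'm', reset
Bit 1: prefix='1' -> emit 'm', reset
Bit 2: prefix='0' (no match yet)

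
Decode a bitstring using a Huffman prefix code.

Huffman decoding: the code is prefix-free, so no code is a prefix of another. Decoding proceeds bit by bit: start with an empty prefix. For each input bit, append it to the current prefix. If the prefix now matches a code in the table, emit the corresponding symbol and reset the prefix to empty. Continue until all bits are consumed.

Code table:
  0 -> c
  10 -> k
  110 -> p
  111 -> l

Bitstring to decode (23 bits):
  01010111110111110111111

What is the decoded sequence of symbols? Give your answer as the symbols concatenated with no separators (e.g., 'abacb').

Bit 0: prefix='0' -> emit 'c', reset
Bit 1: prefix='1' (no match yet)
Bit 2: prefix='10' -> emit 'k', reset
Bit 3: prefix='1' (no match yet)
Bit 4: prefix='10' -> emit 'k', reset
Bit 5: prefix='1' (no match yet)
Bit 6: prefix='11' (no match yet)
Bit 7: prefix='111' -> emit 'l', reset
Bit 8: prefix='1' (no match yet)
Bit 9: prefix='11' (no match yet)
Bit 10: prefix='110' -> emit 'p', reset
Bit 11: prefix='1' (no match yet)
Bit 12: prefix='11' (no match yet)
Bit 13: prefix='111' -> emit 'l', reset
Bit 14: prefix='1' (no match yet)
Bit 15: prefix='11' (no match yet)
Bit 16: prefix='110' -> emit 'p', reset
Bit 17: prefix='1' (no match yet)
Bit 18: prefix='11' (no match yet)
Bit 19: prefix='111' -> emit 'l', reset
Bit 20: prefix='1' (no match yet)
Bit 21: prefix='11' (no match yet)
Bit 22: prefix='111' -> emit 'l', reset

Answer: ckklplpll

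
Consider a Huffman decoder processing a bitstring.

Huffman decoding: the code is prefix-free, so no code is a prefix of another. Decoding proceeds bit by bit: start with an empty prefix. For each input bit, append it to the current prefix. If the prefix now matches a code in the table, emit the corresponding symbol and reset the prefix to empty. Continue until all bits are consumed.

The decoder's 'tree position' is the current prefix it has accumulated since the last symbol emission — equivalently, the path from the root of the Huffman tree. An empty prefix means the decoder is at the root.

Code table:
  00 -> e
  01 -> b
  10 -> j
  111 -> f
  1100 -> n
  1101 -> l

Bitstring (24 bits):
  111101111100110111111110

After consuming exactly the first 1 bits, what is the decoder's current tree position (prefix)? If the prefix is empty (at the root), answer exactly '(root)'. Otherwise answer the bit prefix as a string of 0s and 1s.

Bit 0: prefix='1' (no match yet)

Answer: 1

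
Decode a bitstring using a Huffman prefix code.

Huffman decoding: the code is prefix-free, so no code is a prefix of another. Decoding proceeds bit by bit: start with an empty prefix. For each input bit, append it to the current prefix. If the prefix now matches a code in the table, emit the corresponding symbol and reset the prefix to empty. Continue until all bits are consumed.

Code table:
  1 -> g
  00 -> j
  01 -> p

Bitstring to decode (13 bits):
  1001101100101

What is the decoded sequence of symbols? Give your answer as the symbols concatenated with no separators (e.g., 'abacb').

Bit 0: prefix='1' -> emit 'g', reset
Bit 1: prefix='0' (no match yet)
Bit 2: prefix='00' -> emit 'j', reset
Bit 3: prefix='1' -> emit 'g', reset
Bit 4: prefix='1' -> emit 'g', reset
Bit 5: prefix='0' (no match yet)
Bit 6: prefix='01' -> emit 'p', reset
Bit 7: prefix='1' -> emit 'g', reset
Bit 8: prefix='0' (no match yet)
Bit 9: prefix='00' -> emit 'j', reset
Bit 10: prefix='1' -> emit 'g', reset
Bit 11: prefix='0' (no match yet)
Bit 12: prefix='01' -> emit 'p', reset

Answer: gjggpgjgp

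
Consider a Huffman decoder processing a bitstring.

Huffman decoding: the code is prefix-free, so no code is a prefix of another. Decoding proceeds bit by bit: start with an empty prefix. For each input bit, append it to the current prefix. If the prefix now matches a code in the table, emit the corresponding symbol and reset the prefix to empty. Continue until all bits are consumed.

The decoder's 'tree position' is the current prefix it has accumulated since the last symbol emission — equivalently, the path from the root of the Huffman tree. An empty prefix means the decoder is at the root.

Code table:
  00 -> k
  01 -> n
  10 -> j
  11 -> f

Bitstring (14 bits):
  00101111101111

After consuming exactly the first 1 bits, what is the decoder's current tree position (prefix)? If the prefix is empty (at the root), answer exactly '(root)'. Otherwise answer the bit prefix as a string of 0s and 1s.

Answer: 0

Derivation:
Bit 0: prefix='0' (no match yet)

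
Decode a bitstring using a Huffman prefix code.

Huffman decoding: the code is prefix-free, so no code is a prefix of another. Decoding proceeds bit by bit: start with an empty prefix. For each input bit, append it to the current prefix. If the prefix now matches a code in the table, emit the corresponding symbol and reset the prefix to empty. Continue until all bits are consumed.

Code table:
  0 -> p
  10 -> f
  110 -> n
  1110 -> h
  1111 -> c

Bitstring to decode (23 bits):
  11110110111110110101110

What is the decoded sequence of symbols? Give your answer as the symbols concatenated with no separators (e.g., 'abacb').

Answer: cpncfnfh

Derivation:
Bit 0: prefix='1' (no match yet)
Bit 1: prefix='11' (no match yet)
Bit 2: prefix='111' (no match yet)
Bit 3: prefix='1111' -> emit 'c', reset
Bit 4: prefix='0' -> emit 'p', reset
Bit 5: prefix='1' (no match yet)
Bit 6: prefix='11' (no match yet)
Bit 7: prefix='110' -> emit 'n', reset
Bit 8: prefix='1' (no match yet)
Bit 9: prefix='11' (no match yet)
Bit 10: prefix='111' (no match yet)
Bit 11: prefix='1111' -> emit 'c', reset
Bit 12: prefix='1' (no match yet)
Bit 13: prefix='10' -> emit 'f', reset
Bit 14: prefix='1' (no match yet)
Bit 15: prefix='11' (no match yet)
Bit 16: prefix='110' -> emit 'n', reset
Bit 17: prefix='1' (no match yet)
Bit 18: prefix='10' -> emit 'f', reset
Bit 19: prefix='1' (no match yet)
Bit 20: prefix='11' (no match yet)
Bit 21: prefix='111' (no match yet)
Bit 22: prefix='1110' -> emit 'h', reset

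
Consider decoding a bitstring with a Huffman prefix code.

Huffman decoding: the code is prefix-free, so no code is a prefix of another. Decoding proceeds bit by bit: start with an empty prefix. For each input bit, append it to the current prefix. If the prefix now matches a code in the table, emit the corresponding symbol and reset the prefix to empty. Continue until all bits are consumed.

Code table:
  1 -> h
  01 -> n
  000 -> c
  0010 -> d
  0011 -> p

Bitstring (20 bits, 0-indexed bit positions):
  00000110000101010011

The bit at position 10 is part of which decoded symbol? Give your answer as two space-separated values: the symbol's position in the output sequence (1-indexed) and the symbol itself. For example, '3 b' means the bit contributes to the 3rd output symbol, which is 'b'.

Answer: 4 n

Derivation:
Bit 0: prefix='0' (no match yet)
Bit 1: prefix='00' (no match yet)
Bit 2: prefix='000' -> emit 'c', reset
Bit 3: prefix='0' (no match yet)
Bit 4: prefix='00' (no match yet)
Bit 5: prefix='001' (no match yet)
Bit 6: prefix='0011' -> emit 'p', reset
Bit 7: prefix='0' (no match yet)
Bit 8: prefix='00' (no match yet)
Bit 9: prefix='000' -> emit 'c', reset
Bit 10: prefix='0' (no match yet)
Bit 11: prefix='01' -> emit 'n', reset
Bit 12: prefix='0' (no match yet)
Bit 13: prefix='01' -> emit 'n', reset
Bit 14: prefix='0' (no match yet)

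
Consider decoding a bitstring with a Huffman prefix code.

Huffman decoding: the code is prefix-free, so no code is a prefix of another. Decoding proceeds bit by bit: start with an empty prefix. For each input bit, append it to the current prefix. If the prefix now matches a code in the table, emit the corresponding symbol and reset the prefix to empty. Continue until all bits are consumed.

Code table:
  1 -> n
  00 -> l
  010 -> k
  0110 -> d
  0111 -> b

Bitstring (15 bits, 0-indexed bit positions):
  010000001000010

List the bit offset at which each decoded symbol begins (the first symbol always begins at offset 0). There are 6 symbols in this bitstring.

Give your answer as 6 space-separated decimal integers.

Answer: 0 3 5 7 10 12

Derivation:
Bit 0: prefix='0' (no match yet)
Bit 1: prefix='01' (no match yet)
Bit 2: prefix='010' -> emit 'k', reset
Bit 3: prefix='0' (no match yet)
Bit 4: prefix='00' -> emit 'l', reset
Bit 5: prefix='0' (no match yet)
Bit 6: prefix='00' -> emit 'l', reset
Bit 7: prefix='0' (no match yet)
Bit 8: prefix='01' (no match yet)
Bit 9: prefix='010' -> emit 'k', reset
Bit 10: prefix='0' (no match yet)
Bit 11: prefix='00' -> emit 'l', reset
Bit 12: prefix='0' (no match yet)
Bit 13: prefix='01' (no match yet)
Bit 14: prefix='010' -> emit 'k', reset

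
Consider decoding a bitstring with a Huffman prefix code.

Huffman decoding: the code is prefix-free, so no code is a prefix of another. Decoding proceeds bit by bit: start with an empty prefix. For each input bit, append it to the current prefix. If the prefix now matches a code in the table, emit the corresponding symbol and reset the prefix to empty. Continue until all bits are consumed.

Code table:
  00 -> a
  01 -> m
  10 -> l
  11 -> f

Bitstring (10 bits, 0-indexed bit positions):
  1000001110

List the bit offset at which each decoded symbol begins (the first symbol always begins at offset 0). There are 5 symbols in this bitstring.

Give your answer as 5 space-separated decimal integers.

Answer: 0 2 4 6 8

Derivation:
Bit 0: prefix='1' (no match yet)
Bit 1: prefix='10' -> emit 'l', reset
Bit 2: prefix='0' (no match yet)
Bit 3: prefix='00' -> emit 'a', reset
Bit 4: prefix='0' (no match yet)
Bit 5: prefix='00' -> emit 'a', reset
Bit 6: prefix='1' (no match yet)
Bit 7: prefix='11' -> emit 'f', reset
Bit 8: prefix='1' (no match yet)
Bit 9: prefix='10' -> emit 'l', reset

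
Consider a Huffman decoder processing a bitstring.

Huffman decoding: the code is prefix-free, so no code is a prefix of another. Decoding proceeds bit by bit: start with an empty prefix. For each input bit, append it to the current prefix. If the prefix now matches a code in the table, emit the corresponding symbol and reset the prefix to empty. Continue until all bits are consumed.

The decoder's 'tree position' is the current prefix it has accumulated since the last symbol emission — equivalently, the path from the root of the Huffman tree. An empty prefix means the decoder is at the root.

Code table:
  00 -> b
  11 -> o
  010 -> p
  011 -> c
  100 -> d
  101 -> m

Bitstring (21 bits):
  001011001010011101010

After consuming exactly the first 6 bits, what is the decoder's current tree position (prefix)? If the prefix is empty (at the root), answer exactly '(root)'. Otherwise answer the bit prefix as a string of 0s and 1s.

Answer: 1

Derivation:
Bit 0: prefix='0' (no match yet)
Bit 1: prefix='00' -> emit 'b', reset
Bit 2: prefix='1' (no match yet)
Bit 3: prefix='10' (no match yet)
Bit 4: prefix='101' -> emit 'm', reset
Bit 5: prefix='1' (no match yet)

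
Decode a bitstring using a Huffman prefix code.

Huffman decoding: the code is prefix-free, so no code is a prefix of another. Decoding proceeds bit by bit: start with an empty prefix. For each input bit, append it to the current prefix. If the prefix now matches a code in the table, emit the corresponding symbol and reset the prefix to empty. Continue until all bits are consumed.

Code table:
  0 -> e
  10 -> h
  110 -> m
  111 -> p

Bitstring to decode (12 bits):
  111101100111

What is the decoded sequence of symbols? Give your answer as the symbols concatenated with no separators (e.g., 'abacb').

Answer: phmep

Derivation:
Bit 0: prefix='1' (no match yet)
Bit 1: prefix='11' (no match yet)
Bit 2: prefix='111' -> emit 'p', reset
Bit 3: prefix='1' (no match yet)
Bit 4: prefix='10' -> emit 'h', reset
Bit 5: prefix='1' (no match yet)
Bit 6: prefix='11' (no match yet)
Bit 7: prefix='110' -> emit 'm', reset
Bit 8: prefix='0' -> emit 'e', reset
Bit 9: prefix='1' (no match yet)
Bit 10: prefix='11' (no match yet)
Bit 11: prefix='111' -> emit 'p', reset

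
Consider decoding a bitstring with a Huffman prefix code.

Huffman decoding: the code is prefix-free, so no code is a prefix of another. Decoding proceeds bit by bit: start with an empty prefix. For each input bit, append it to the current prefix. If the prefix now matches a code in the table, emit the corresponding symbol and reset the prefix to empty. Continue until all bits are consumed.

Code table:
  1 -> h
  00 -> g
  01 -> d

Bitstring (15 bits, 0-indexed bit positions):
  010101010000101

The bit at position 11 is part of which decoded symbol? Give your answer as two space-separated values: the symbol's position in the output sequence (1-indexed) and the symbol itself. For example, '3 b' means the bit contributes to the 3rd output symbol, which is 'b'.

Bit 0: prefix='0' (no match yet)
Bit 1: prefix='01' -> emit 'd', reset
Bit 2: prefix='0' (no match yet)
Bit 3: prefix='01' -> emit 'd', reset
Bit 4: prefix='0' (no match yet)
Bit 5: prefix='01' -> emit 'd', reset
Bit 6: prefix='0' (no match yet)
Bit 7: prefix='01' -> emit 'd', reset
Bit 8: prefix='0' (no match yet)
Bit 9: prefix='00' -> emit 'g', reset
Bit 10: prefix='0' (no match yet)
Bit 11: prefix='00' -> emit 'g', reset
Bit 12: prefix='1' -> emit 'h', reset
Bit 13: prefix='0' (no match yet)
Bit 14: prefix='01' -> emit 'd', reset

Answer: 6 g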